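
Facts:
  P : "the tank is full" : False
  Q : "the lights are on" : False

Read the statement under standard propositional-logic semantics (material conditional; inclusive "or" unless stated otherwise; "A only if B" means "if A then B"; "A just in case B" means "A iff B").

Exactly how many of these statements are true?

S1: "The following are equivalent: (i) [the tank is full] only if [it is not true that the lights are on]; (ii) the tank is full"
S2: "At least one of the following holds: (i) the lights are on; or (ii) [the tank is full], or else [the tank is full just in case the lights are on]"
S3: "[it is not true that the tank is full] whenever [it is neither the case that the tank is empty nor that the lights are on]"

2

S1: This is (P → ¬Q) ↔ P.

¬Q = ¬F = T
P → ¬Q = F → T = T
(P → ¬Q) ↔ P = T ↔ F = F
So S1 is false.

S2: Formalization: Q ∨ (P ∨ (P ↔ Q))

P ↔ Q = F ↔ F = T
P ∨ (P ↔ Q) = F ∨ T = T
Q ∨ (P ∨ (P ↔ Q)) = F ∨ T = T
So S2 is true.

S3: Parsed as (¬P ↓ Q) → ¬P

¬P = ¬F = T
¬P ↓ Q = T ↓ F = F
¬P = ¬F = T
(¬P ↓ Q) → ¬P = F → T = T
So S3 is true.

2 of the 3 statements are true.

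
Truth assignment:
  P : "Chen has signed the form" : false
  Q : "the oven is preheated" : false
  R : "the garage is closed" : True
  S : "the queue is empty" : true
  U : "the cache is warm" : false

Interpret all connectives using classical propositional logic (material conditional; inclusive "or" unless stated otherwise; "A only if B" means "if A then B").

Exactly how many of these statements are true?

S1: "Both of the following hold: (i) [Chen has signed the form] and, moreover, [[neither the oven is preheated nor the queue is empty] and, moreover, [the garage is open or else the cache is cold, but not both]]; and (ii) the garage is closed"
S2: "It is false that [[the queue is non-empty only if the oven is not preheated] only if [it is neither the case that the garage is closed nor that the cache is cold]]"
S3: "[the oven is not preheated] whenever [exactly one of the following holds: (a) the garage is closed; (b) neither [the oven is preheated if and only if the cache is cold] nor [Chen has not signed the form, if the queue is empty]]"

2

S1: Parsed as (P ∧ ((Q ↓ S) ∧ (¬R ⊕ ¬U))) ∧ R

Q ↓ S = F ↓ T = F
¬R = ¬T = F
¬U = ¬F = T
¬R ⊕ ¬U = F ⊕ T = T
(Q ↓ S) ∧ (¬R ⊕ ¬U) = F ∧ T = F
P ∧ ((Q ↓ S) ∧ (¬R ⊕ ¬U)) = F ∧ F = F
(P ∧ ((Q ↓ S) ∧ (¬R ⊕ ¬U))) ∧ R = F ∧ T = F
So S1 is false.

S2: This is ¬((¬S → ¬Q) → (R ↓ ¬U)).

¬S = ¬T = F
¬Q = ¬F = T
¬S → ¬Q = F → T = T
¬U = ¬F = T
R ↓ ¬U = T ↓ T = F
(¬S → ¬Q) → (R ↓ ¬U) = T → F = F
¬((¬S → ¬Q) → (R ↓ ¬U)) = ¬F = T
So S2 is true.

S3: This is (R ⊕ ((Q ↔ ¬U) ↓ (S → ¬P))) → ¬Q.

¬U = ¬F = T
Q ↔ ¬U = F ↔ T = F
¬P = ¬F = T
S → ¬P = T → T = T
(Q ↔ ¬U) ↓ (S → ¬P) = F ↓ T = F
R ⊕ ((Q ↔ ¬U) ↓ (S → ¬P)) = T ⊕ F = T
¬Q = ¬F = T
(R ⊕ ((Q ↔ ¬U) ↓ (S → ¬P))) → ¬Q = T → T = T
Hence S3 is true.

2 of the 3 statements are true (S2, S3).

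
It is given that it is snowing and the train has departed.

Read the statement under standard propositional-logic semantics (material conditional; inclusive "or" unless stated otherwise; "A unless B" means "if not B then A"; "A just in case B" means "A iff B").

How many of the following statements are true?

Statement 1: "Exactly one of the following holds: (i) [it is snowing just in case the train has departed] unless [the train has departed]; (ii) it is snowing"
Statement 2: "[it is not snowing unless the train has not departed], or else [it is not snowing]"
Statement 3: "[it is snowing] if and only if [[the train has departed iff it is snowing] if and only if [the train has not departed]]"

Let Q = "it is snowing" (T), P = "the train has departed" (T).

Statement 1: In symbols: ((Q ↔ P) ∨ P) ⊕ Q

Q ↔ P = T ↔ T = T
(Q ↔ P) ∨ P = T ∨ T = T
((Q ↔ P) ∨ P) ⊕ Q = T ⊕ T = F
So Statement 1 is false.

Statement 2: Formalization: (¬Q ∨ ¬P) ∨ ¬Q

¬Q = ¬T = F
¬P = ¬T = F
¬Q ∨ ¬P = F ∨ F = F
¬Q = ¬T = F
(¬Q ∨ ¬P) ∨ ¬Q = F ∨ F = F
Hence Statement 2 is false.

Statement 3: Formalization: Q ↔ ((P ↔ Q) ↔ ¬P)

P ↔ Q = T ↔ T = T
¬P = ¬T = F
(P ↔ Q) ↔ ¬P = T ↔ F = F
Q ↔ ((P ↔ Q) ↔ ¬P) = T ↔ F = F
Thus Statement 3 is false.

True statements: 0 (none).

0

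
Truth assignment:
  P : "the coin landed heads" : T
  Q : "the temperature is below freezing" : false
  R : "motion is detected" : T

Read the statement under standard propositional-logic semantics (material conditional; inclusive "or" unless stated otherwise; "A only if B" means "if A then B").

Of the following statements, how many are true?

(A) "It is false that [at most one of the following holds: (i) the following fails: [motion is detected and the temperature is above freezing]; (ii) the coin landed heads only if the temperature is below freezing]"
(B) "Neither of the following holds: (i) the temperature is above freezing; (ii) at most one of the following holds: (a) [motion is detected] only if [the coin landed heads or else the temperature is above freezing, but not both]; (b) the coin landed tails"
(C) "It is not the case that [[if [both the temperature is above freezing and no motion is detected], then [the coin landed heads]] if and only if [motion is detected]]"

0

(A): Parsed as ¬(¬(R ∧ ¬Q) ↑ (P → Q))

¬Q = ¬F = T
R ∧ ¬Q = T ∧ T = T
¬(R ∧ ¬Q) = ¬T = F
P → Q = T → F = F
¬(R ∧ ¬Q) ↑ (P → Q) = F ↑ F = T
¬(¬(R ∧ ¬Q) ↑ (P → Q)) = ¬T = F
Thus (A) is false.

(B): This is ¬Q ↓ ((R → (P ⊕ ¬Q)) ↑ ¬P).

¬Q = ¬F = T
¬Q = ¬F = T
P ⊕ ¬Q = T ⊕ T = F
R → (P ⊕ ¬Q) = T → F = F
¬P = ¬T = F
(R → (P ⊕ ¬Q)) ↑ ¬P = F ↑ F = T
¬Q ↓ ((R → (P ⊕ ¬Q)) ↑ ¬P) = T ↓ T = F
Thus (B) is false.

(C): This is ¬(((¬Q ∧ ¬R) → P) ↔ R).

¬Q = ¬F = T
¬R = ¬T = F
¬Q ∧ ¬R = T ∧ F = F
(¬Q ∧ ¬R) → P = F → T = T
((¬Q ∧ ¬R) → P) ↔ R = T ↔ T = T
¬(((¬Q ∧ ¬R) → P) ↔ R) = ¬T = F
Thus (C) is false.

True statements: 0 (none).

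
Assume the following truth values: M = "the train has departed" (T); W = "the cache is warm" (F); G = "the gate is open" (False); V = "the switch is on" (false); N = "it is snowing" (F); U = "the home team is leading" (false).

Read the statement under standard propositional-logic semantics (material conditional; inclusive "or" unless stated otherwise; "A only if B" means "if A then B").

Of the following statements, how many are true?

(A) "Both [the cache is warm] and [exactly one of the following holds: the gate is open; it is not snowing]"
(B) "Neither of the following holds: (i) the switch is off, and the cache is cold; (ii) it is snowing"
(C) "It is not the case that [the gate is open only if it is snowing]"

(A): Parsed as W & (G xor ~N)

~N = ~F = T
G xor ~N = F xor T = T
W & (G xor ~N) = F & T = F
Hence (A) is false.

(B): In symbols: (~V & ~W) nor N

~V = ~F = T
~W = ~F = T
~V & ~W = T & T = T
(~V & ~W) nor N = T nor F = F
So (B) is false.

(C): In symbols: ~(G -> N)

G -> N = F -> F = T
~(G -> N) = ~T = F
So (C) is false.

Count: 0.

0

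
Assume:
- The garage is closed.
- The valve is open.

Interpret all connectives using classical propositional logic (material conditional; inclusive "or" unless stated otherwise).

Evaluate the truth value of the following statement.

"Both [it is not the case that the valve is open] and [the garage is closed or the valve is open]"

False

Let N = "the valve is open" (T), S = "the garage is closed" (T).
This is ~N & (S | N).

~N = ~T = F
S | N = T | T = T
~N & (S | N) = F & T = F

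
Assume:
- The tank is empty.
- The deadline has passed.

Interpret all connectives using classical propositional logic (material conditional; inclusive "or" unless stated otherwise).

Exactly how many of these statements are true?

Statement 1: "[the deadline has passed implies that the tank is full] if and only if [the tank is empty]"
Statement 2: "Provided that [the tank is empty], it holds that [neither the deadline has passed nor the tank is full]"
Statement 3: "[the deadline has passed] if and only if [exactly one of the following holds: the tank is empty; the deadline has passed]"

0

Let H = "the deadline has passed" (T), R = "the tank is full" (F).

Statement 1: In symbols: (H -> R) <-> ~R

H -> R = T -> F = F
~R = ~F = T
(H -> R) <-> ~R = F <-> T = F
Thus Statement 1 is false.

Statement 2: Parsed as ~R -> (H nor R)

~R = ~F = T
H nor R = T nor F = F
~R -> (H nor R) = T -> F = F
Thus Statement 2 is false.

Statement 3: Formalization: H <-> (~R xor H)

~R = ~F = T
~R xor H = T xor T = F
H <-> (~R xor H) = T <-> F = F
Hence Statement 3 is false.

0 of the 3 statements are true (none).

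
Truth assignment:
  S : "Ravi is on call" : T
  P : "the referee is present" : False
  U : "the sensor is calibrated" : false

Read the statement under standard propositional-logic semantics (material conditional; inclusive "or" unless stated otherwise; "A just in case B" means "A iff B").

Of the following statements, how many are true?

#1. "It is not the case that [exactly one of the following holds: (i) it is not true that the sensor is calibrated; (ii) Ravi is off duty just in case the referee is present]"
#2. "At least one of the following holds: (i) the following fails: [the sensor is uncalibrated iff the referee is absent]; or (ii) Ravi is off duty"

#1: This is not (not U xor (not S iff P)).

not U = not False = True
not S = not True = False
not S iff P = False iff False = True
not U xor (not S iff P) = True xor True = False
not (not U xor (not S iff P)) = not False = True
Hence #1 is true.

#2: Formalization: not (not U iff not P) or not S

not U = not False = True
not P = not False = True
not U iff not P = True iff True = True
not (not U iff not P) = not True = False
not S = not True = False
not (not U iff not P) or not S = False or False = False
Hence #2 is false.

True statements: 1 (#1).

1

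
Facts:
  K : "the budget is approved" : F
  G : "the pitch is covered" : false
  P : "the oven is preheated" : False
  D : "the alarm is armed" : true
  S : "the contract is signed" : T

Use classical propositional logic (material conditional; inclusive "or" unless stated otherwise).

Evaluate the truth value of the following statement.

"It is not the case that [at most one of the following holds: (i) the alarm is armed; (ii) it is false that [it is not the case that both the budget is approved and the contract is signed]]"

Values: D=True, K=False, S=True.
This is not (D nand not (K nand S)).

K nand S = False nand True = True
not (K nand S) = not True = False
D nand not (K nand S) = True nand False = True
not (D nand not (K nand S)) = not True = False

False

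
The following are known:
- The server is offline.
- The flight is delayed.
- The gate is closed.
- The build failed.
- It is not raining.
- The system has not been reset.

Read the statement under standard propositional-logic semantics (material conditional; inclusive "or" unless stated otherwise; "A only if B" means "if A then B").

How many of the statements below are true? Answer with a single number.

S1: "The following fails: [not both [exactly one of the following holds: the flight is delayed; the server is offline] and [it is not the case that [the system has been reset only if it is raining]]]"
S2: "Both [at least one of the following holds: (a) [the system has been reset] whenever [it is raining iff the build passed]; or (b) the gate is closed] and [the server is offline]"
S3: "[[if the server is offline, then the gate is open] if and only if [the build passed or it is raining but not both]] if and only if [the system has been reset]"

Let L = "the flight is delayed" (T), N = "the server is online" (F), D = "the system has been reset" (F), H = "it is raining" (F), Q = "the build passed" (F), S = "the gate is open" (F).

S1: This is ¬((L ⊕ ¬N) ↑ ¬(D → H)).

¬N = ¬F = T
L ⊕ ¬N = T ⊕ T = F
D → H = F → F = T
¬(D → H) = ¬T = F
(L ⊕ ¬N) ↑ ¬(D → H) = F ↑ F = T
¬((L ⊕ ¬N) ↑ ¬(D → H)) = ¬T = F
So S1 is false.

S2: This is (((H ↔ Q) → D) ∨ ¬S) ∧ ¬N.

H ↔ Q = F ↔ F = T
(H ↔ Q) → D = T → F = F
¬S = ¬F = T
((H ↔ Q) → D) ∨ ¬S = F ∨ T = T
¬N = ¬F = T
(((H ↔ Q) → D) ∨ ¬S) ∧ ¬N = T ∧ T = T
Hence S2 is true.

S3: In symbols: ((¬N → S) ↔ (Q ⊕ H)) ↔ D

¬N = ¬F = T
¬N → S = T → F = F
Q ⊕ H = F ⊕ F = F
(¬N → S) ↔ (Q ⊕ H) = F ↔ F = T
((¬N → S) ↔ (Q ⊕ H)) ↔ D = T ↔ F = F
Thus S3 is false.

Count: 1.

1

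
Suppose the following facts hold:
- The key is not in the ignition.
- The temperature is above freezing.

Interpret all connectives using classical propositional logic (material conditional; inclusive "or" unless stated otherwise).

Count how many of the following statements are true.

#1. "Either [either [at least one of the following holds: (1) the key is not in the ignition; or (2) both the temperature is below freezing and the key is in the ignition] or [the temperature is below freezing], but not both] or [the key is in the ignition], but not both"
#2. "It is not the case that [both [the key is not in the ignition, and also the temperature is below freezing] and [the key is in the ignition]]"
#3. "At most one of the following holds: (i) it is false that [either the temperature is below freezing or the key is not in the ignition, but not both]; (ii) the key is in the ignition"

3

Let G = "the key is in the ignition" (F), K = "the temperature is below freezing" (F).

#1: This is ((¬G ∨ (K ∧ G)) ⊕ K) ⊕ G.

¬G = ¬F = T
K ∧ G = F ∧ F = F
¬G ∨ (K ∧ G) = T ∨ F = T
(¬G ∨ (K ∧ G)) ⊕ K = T ⊕ F = T
((¬G ∨ (K ∧ G)) ⊕ K) ⊕ G = T ⊕ F = T
Thus #1 is true.

#2: Parsed as ¬((¬G ∧ K) ∧ G)

¬G = ¬F = T
¬G ∧ K = T ∧ F = F
(¬G ∧ K) ∧ G = F ∧ F = F
¬((¬G ∧ K) ∧ G) = ¬F = T
So #2 is true.

#3: Parsed as ¬(K ⊕ ¬G) ↑ G

¬G = ¬F = T
K ⊕ ¬G = F ⊕ T = T
¬(K ⊕ ¬G) = ¬T = F
¬(K ⊕ ¬G) ↑ G = F ↑ F = T
So #3 is true.

3 of the 3 statements are true (#1, #2, #3).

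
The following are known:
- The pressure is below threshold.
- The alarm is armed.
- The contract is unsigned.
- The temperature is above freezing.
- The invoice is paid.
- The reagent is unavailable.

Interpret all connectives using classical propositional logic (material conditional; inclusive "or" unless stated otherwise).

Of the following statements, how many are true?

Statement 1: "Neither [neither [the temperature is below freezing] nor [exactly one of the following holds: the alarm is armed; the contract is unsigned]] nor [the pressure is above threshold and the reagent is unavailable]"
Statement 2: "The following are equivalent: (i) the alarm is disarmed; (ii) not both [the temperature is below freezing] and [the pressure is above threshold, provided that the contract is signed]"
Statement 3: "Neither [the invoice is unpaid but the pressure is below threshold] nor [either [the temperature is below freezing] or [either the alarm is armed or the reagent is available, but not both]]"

Let S = "the temperature is below freezing" (F), Q = "the alarm is armed" (T), R = "the contract is signed" (F), P = "the pressure is above threshold" (F), V = "the reagent is available" (F), U = "the invoice is paid" (T).

Statement 1: This is (S ↓ (Q ⊕ ¬R)) ↓ (P ∧ ¬V).

¬R = ¬F = T
Q ⊕ ¬R = T ⊕ T = F
S ↓ (Q ⊕ ¬R) = F ↓ F = T
¬V = ¬F = T
P ∧ ¬V = F ∧ T = F
(S ↓ (Q ⊕ ¬R)) ↓ (P ∧ ¬V) = T ↓ F = F
So Statement 1 is false.

Statement 2: In symbols: ¬Q ↔ (S ↑ (R → P))

¬Q = ¬T = F
R → P = F → F = T
S ↑ (R → P) = F ↑ T = T
¬Q ↔ (S ↑ (R → P)) = F ↔ T = F
Hence Statement 2 is false.

Statement 3: In symbols: (¬U ∧ ¬P) ↓ (S ∨ (Q ⊕ V))

¬U = ¬T = F
¬P = ¬F = T
¬U ∧ ¬P = F ∧ T = F
Q ⊕ V = T ⊕ F = T
S ∨ (Q ⊕ V) = F ∨ T = T
(¬U ∧ ¬P) ↓ (S ∨ (Q ⊕ V)) = F ↓ T = F
So Statement 3 is false.

True statements: 0 (none).

0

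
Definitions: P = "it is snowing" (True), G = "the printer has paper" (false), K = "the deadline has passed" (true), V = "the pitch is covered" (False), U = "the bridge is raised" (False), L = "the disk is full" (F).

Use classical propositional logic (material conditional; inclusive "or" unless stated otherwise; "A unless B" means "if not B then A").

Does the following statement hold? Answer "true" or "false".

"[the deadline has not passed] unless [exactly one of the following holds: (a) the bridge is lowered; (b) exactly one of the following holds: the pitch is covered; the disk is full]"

Parsed as not K or (not U xor (V xor L))

not K = not True = False
not U = not False = True
V xor L = False xor False = False
not U xor (V xor L) = True xor False = True
not K or (not U xor (V xor L)) = False or True = True

The statement is true.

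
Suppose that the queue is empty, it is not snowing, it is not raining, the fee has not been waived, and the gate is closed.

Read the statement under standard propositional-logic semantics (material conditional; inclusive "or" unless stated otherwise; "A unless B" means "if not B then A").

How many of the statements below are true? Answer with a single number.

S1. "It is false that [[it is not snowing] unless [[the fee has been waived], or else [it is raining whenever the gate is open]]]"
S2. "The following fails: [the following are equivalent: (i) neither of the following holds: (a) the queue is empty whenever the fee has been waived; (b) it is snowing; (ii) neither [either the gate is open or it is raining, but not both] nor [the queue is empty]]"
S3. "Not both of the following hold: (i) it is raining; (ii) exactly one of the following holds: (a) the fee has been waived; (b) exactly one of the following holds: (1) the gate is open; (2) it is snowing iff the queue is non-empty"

Let N = "it is snowing" (F), Q = "the fee has been waived" (F), H = "the gate is open" (F), S = "it is raining" (F), U = "the queue is empty" (T).

S1: Parsed as ¬(¬N ∨ (Q ∨ (H → S)))

¬N = ¬F = T
H → S = F → F = T
Q ∨ (H → S) = F ∨ T = T
¬N ∨ (Q ∨ (H → S)) = T ∨ T = T
¬(¬N ∨ (Q ∨ (H → S))) = ¬T = F
So S1 is false.

S2: This is ¬(((Q → U) ↓ N) ↔ ((H ⊕ S) ↓ U)).

Q → U = F → T = T
(Q → U) ↓ N = T ↓ F = F
H ⊕ S = F ⊕ F = F
(H ⊕ S) ↓ U = F ↓ T = F
((Q → U) ↓ N) ↔ ((H ⊕ S) ↓ U) = F ↔ F = T
¬(((Q → U) ↓ N) ↔ ((H ⊕ S) ↓ U)) = ¬T = F
So S2 is false.

S3: This is S ↑ (Q ⊕ (H ⊕ (N ↔ ¬U))).

¬U = ¬T = F
N ↔ ¬U = F ↔ F = T
H ⊕ (N ↔ ¬U) = F ⊕ T = T
Q ⊕ (H ⊕ (N ↔ ¬U)) = F ⊕ T = T
S ↑ (Q ⊕ (H ⊕ (N ↔ ¬U))) = F ↑ T = T
So S3 is true.

Count: 1.

1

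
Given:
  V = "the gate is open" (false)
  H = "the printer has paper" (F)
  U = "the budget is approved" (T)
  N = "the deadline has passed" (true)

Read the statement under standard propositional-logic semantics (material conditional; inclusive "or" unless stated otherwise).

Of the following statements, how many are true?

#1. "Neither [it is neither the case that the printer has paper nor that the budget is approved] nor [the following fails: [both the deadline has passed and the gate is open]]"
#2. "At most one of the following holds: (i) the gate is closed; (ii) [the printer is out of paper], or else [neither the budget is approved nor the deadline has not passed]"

#1: This is (H nor U) nor not (N and V).

H nor U = False nor True = False
N and V = True and False = False
not (N and V) = not False = True
(H nor U) nor not (N and V) = False nor True = False
So #1 is false.

#2: Formalization: not V nand (not H or (U nor not N))

not V = not False = True
not H = not False = True
not N = not True = False
U nor not N = True nor False = False
not H or (U nor not N) = True or False = True
not V nand (not H or (U nor not N)) = True nand True = False
Thus #2 is false.

0 of the 2 statements are true (none).

0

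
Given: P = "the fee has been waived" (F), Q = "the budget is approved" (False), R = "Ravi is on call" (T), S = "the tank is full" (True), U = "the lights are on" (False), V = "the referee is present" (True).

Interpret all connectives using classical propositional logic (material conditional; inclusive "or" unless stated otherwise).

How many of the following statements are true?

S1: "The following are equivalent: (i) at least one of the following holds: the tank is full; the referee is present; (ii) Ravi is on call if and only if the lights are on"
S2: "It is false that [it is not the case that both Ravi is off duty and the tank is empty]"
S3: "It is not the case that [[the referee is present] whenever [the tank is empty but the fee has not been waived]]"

0

S1: In symbols: (S or V) iff (R iff U)

S or V = True or True = True
R iff U = True iff False = False
(S or V) iff (R iff U) = True iff False = False
Thus S1 is false.

S2: In symbols: not (not R nand not S)

not R = not True = False
not S = not True = False
not R nand not S = False nand False = True
not (not R nand not S) = not True = False
Hence S2 is false.

S3: In symbols: not ((not S and not P) -> V)

not S = not True = False
not P = not False = True
not S and not P = False and True = False
(not S and not P) -> V = False -> True = True
not ((not S and not P) -> V) = not True = False
Thus S3 is false.

0 of the 3 statements are true (none).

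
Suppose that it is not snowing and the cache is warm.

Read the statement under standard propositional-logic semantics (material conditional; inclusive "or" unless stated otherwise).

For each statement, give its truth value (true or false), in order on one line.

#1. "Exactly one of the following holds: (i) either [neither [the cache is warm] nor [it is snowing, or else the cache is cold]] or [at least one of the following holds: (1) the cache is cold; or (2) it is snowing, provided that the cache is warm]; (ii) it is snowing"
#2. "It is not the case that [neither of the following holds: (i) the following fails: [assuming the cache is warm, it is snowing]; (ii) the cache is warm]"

Let K = "the cache is warm" (True), V = "it is snowing" (False).

#1: This is ((K nor (V or not K)) or (not K or (K -> V))) xor V.

not K = not True = False
V or not K = False or False = False
K nor (V or not K) = True nor False = False
not K = not True = False
K -> V = True -> False = False
not K or (K -> V) = False or False = False
(K nor (V or not K)) or (not K or (K -> V)) = False or False = False
((K nor (V or not K)) or (not K or (K -> V))) xor V = False xor False = False
Hence #1 is false.

#2: This is not (not (K -> V) nor K).

K -> V = True -> False = False
not (K -> V) = not False = True
not (K -> V) nor K = True nor True = False
not (not (K -> V) nor K) = not False = True
Hence #2 is true.

#1 F / #2 T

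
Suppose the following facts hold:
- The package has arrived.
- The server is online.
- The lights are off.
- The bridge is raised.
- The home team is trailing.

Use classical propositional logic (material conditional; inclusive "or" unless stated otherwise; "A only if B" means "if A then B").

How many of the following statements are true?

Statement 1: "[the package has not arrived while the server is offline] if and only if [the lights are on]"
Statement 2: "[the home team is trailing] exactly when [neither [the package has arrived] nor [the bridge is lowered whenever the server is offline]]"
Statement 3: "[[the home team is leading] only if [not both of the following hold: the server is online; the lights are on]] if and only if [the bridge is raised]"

2

Let P = "the package has arrived" (True), Q = "the server is online" (True), R = "the lights are on" (False), U = "the home team is leading" (False), S = "the bridge is raised" (True).

Statement 1: This is (not P and not Q) iff R.

not P = not True = False
not Q = not True = False
not P and not Q = False and False = False
(not P and not Q) iff R = False iff False = True
So Statement 1 is true.

Statement 2: In symbols: not U iff (P nor (not Q -> not S))

not U = not False = True
not Q = not True = False
not S = not True = False
not Q -> not S = False -> False = True
P nor (not Q -> not S) = True nor True = False
not U iff (P nor (not Q -> not S)) = True iff False = False
Thus Statement 2 is false.

Statement 3: In symbols: (U -> (Q nand R)) iff S

Q nand R = True nand False = True
U -> (Q nand R) = False -> True = True
(U -> (Q nand R)) iff S = True iff True = True
So Statement 3 is true.

Count: 2.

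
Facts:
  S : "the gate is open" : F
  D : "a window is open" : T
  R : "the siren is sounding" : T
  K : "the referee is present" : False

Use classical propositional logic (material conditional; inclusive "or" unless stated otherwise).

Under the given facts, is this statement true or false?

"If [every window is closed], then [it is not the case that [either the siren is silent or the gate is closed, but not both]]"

True

Parsed as ~D -> ~(~R xor ~S)

~D = ~T = F
~R = ~T = F
~S = ~F = T
~R xor ~S = F xor T = T
~(~R xor ~S) = ~T = F
~D -> ~(~R xor ~S) = F -> F = T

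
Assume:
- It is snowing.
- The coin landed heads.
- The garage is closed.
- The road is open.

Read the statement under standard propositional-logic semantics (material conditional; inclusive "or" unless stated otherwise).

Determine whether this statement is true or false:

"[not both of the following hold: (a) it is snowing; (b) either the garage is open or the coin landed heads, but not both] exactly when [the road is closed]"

The statement is true.

Let K = "it is snowing" (T), U = "the garage is closed" (T), V = "the coin landed heads" (T), N = "the road is closed" (F).
This is (K ↑ (¬U ⊕ V)) ↔ N.

¬U = ¬T = F
¬U ⊕ V = F ⊕ T = T
K ↑ (¬U ⊕ V) = T ↑ T = F
(K ↑ (¬U ⊕ V)) ↔ N = F ↔ F = T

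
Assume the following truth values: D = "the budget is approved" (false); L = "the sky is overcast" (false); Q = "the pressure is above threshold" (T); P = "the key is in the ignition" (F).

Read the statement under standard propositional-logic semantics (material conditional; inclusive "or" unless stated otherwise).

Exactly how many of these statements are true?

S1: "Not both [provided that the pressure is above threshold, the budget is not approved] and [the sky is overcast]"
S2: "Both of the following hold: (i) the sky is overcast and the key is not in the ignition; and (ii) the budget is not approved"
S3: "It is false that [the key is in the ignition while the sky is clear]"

2

S1: In symbols: (Q -> not D) nand L

not D = not False = True
Q -> not D = True -> True = True
(Q -> not D) nand L = True nand False = True
Thus S1 is true.

S2: In symbols: (L and not P) and not D

not P = not False = True
L and not P = False and True = False
not D = not False = True
(L and not P) and not D = False and True = False
Thus S2 is false.

S3: Formalization: not (P and not L)

not L = not False = True
P and not L = False and True = False
not (P and not L) = not False = True
Hence S3 is true.

True statements: 2 (S1, S3).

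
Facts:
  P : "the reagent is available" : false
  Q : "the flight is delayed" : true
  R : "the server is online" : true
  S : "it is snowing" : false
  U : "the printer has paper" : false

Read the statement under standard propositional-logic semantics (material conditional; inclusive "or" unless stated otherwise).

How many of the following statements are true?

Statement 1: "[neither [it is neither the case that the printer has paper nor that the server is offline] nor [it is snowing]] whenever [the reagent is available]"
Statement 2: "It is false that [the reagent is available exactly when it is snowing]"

Statement 1: Formalization: P → ((U ↓ ¬R) ↓ S)

¬R = ¬T = F
U ↓ ¬R = F ↓ F = T
(U ↓ ¬R) ↓ S = T ↓ F = F
P → ((U ↓ ¬R) ↓ S) = F → F = T
Hence Statement 1 is true.

Statement 2: In symbols: ¬(P ↔ S)

P ↔ S = F ↔ F = T
¬(P ↔ S) = ¬T = F
Thus Statement 2 is false.

1 of the 2 statements is true.

1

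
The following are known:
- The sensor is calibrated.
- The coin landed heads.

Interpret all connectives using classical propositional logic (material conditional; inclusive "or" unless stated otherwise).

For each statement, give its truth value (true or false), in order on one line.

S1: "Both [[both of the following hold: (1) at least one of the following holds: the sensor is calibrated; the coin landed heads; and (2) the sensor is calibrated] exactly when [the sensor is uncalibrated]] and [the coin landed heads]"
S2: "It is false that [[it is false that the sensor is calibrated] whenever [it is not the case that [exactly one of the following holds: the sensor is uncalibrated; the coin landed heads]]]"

S1 False / S2 False

Let P = "the sensor is calibrated" (T), Q = "the coin landed heads" (T).

S1: This is (((P | Q) & P) <-> ~P) & Q.

P | Q = T | T = T
(P | Q) & P = T & T = T
~P = ~T = F
((P | Q) & P) <-> ~P = T <-> F = F
(((P | Q) & P) <-> ~P) & Q = F & T = F
Hence S1 is false.

S2: This is ~(~(~P xor Q) -> ~P).

~P = ~T = F
~P xor Q = F xor T = T
~(~P xor Q) = ~T = F
~P = ~T = F
~(~P xor Q) -> ~P = F -> F = T
~(~(~P xor Q) -> ~P) = ~T = F
So S2 is false.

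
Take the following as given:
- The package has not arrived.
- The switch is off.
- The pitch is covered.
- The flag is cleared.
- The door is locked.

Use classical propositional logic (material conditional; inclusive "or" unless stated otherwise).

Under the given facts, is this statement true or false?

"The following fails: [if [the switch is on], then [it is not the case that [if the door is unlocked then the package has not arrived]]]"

False

Let Q = "the switch is on" (F), G = "the door is locked" (T), D = "the package has arrived" (F).
Parsed as ~(Q -> ~(~G -> ~D))

~G = ~T = F
~D = ~F = T
~G -> ~D = F -> T = T
~(~G -> ~D) = ~T = F
Q -> ~(~G -> ~D) = F -> F = T
~(Q -> ~(~G -> ~D)) = ~T = F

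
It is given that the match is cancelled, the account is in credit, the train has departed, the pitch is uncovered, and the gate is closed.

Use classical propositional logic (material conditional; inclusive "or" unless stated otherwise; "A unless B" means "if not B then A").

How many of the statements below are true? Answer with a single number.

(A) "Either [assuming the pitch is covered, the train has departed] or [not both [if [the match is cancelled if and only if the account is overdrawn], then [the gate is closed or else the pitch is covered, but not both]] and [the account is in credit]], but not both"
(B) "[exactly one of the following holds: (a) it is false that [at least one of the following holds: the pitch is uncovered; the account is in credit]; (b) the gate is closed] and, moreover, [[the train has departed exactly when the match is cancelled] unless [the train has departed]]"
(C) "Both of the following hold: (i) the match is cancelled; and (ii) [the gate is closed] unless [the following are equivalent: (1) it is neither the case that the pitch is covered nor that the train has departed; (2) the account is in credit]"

3

Let L = "the pitch is covered" (F), W = "the train has departed" (T), N = "the match is cancelled" (T), H = "the account is overdrawn" (F), V = "the gate is open" (F).

(A): Formalization: (L -> W) xor (((N <-> H) -> (~V xor L)) nand ~H)

L -> W = F -> T = T
N <-> H = T <-> F = F
~V = ~F = T
~V xor L = T xor F = T
(N <-> H) -> (~V xor L) = F -> T = T
~H = ~F = T
((N <-> H) -> (~V xor L)) nand ~H = T nand T = F
(L -> W) xor (((N <-> H) -> (~V xor L)) nand ~H) = T xor F = T
So (A) is true.

(B): This is (~(~L | ~H) xor ~V) & ((W <-> N) | W).

~L = ~F = T
~H = ~F = T
~L | ~H = T | T = T
~(~L | ~H) = ~T = F
~V = ~F = T
~(~L | ~H) xor ~V = F xor T = T
W <-> N = T <-> T = T
(W <-> N) | W = T | T = T
(~(~L | ~H) xor ~V) & ((W <-> N) | W) = T & T = T
Hence (B) is true.

(C): Formalization: N & (~V | ((L nor W) <-> ~H))

~V = ~F = T
L nor W = F nor T = F
~H = ~F = T
(L nor W) <-> ~H = F <-> T = F
~V | ((L nor W) <-> ~H) = T | F = T
N & (~V | ((L nor W) <-> ~H)) = T & T = T
Hence (C) is true.

Count: 3.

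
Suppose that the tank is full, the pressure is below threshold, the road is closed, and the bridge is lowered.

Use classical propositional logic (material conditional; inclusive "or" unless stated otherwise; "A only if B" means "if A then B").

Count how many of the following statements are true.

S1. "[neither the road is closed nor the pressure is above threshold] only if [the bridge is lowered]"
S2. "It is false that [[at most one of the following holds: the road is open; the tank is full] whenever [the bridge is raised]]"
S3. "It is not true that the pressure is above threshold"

Let L = "the road is closed" (T), D = "the pressure is above threshold" (F), H = "the bridge is raised" (F), W = "the tank is full" (T).

S1: In symbols: (L ↓ D) → ¬H

L ↓ D = T ↓ F = F
¬H = ¬F = T
(L ↓ D) → ¬H = F → T = T
Hence S1 is true.

S2: In symbols: ¬(H → (¬L ↑ W))

¬L = ¬T = F
¬L ↑ W = F ↑ T = T
H → (¬L ↑ W) = F → T = T
¬(H → (¬L ↑ W)) = ¬T = F
So S2 is false.

S3: Formalization: ¬D

¬D = ¬F = T
So S3 is true.

True statements: 2 (S1, S3).

2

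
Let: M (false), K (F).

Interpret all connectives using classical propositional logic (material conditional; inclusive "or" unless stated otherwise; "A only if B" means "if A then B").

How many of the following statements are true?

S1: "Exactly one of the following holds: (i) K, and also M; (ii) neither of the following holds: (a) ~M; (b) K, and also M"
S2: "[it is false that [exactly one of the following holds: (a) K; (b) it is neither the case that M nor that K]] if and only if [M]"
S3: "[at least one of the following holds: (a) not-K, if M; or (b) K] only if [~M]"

2

S1: Formalization: (K ∧ M) ⊕ (¬M ↓ (K ∧ M))

K ∧ M = F ∧ F = F
¬M = ¬F = T
K ∧ M = F ∧ F = F
¬M ↓ (K ∧ M) = T ↓ F = F
(K ∧ M) ⊕ (¬M ↓ (K ∧ M)) = F ⊕ F = F
Thus S1 is false.

S2: Parsed as ¬(K ⊕ (M ↓ K)) ↔ M

M ↓ K = F ↓ F = T
K ⊕ (M ↓ K) = F ⊕ T = T
¬(K ⊕ (M ↓ K)) = ¬T = F
¬(K ⊕ (M ↓ K)) ↔ M = F ↔ F = T
So S2 is true.

S3: Formalization: ((M → ¬K) ∨ K) → ¬M

¬K = ¬F = T
M → ¬K = F → T = T
(M → ¬K) ∨ K = T ∨ F = T
¬M = ¬F = T
((M → ¬K) ∨ K) → ¬M = T → T = T
Thus S3 is true.

2 of the 3 statements are true.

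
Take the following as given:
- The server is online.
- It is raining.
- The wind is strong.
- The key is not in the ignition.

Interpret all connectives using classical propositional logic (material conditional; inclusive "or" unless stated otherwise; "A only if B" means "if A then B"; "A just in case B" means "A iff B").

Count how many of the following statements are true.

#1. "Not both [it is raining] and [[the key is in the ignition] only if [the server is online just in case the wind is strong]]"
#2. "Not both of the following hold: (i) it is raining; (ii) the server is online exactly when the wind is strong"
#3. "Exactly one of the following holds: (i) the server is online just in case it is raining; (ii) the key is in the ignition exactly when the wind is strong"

1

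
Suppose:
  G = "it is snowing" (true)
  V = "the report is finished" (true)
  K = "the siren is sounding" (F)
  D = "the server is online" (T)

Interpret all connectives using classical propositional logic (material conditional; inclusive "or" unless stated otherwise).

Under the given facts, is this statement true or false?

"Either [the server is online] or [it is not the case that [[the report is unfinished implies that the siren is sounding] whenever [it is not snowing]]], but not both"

true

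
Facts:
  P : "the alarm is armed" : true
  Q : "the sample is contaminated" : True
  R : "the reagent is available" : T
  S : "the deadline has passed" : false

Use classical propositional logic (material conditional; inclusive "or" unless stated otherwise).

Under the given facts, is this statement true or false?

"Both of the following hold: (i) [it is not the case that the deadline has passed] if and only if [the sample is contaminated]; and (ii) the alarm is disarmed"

The statement is false.

This is (not S iff Q) and not P.

not S = not False = True
not S iff Q = True iff True = True
not P = not True = False
(not S iff Q) and not P = True and False = False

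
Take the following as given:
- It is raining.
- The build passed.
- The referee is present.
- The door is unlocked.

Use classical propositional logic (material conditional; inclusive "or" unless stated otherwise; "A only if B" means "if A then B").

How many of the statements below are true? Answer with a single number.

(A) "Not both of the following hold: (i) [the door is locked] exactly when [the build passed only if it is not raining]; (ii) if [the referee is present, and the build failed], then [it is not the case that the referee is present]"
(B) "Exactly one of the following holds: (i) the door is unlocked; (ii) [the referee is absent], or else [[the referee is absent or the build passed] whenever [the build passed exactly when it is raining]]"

0

Let S = "the door is locked" (F), Q = "the build passed" (T), P = "it is raining" (T), R = "the referee is present" (T).

(A): This is (S <-> (Q -> ~P)) nand ((R & ~Q) -> ~R).

~P = ~T = F
Q -> ~P = T -> F = F
S <-> (Q -> ~P) = F <-> F = T
~Q = ~T = F
R & ~Q = T & F = F
~R = ~T = F
(R & ~Q) -> ~R = F -> F = T
(S <-> (Q -> ~P)) nand ((R & ~Q) -> ~R) = T nand T = F
Thus (A) is false.

(B): In symbols: ~S xor (~R | ((Q <-> P) -> (~R | Q)))

~S = ~F = T
~R = ~T = F
Q <-> P = T <-> T = T
~R = ~T = F
~R | Q = F | T = T
(Q <-> P) -> (~R | Q) = T -> T = T
~R | ((Q <-> P) -> (~R | Q)) = F | T = T
~S xor (~R | ((Q <-> P) -> (~R | Q))) = T xor T = F
Hence (B) is false.

0 of the 2 statements are true (none).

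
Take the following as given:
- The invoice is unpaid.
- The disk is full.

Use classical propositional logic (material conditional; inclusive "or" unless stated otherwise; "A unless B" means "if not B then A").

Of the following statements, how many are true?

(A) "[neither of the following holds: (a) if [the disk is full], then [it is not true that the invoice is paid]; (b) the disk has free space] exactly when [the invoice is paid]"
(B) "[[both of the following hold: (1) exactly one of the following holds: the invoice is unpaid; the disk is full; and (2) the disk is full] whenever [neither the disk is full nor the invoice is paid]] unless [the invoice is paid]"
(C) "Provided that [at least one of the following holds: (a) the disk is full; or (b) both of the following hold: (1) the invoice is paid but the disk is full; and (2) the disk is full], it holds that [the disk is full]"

3

Let Q = "the disk is full" (T), P = "the invoice is paid" (F).

(A): In symbols: ((Q -> ~P) nor ~Q) <-> P

~P = ~F = T
Q -> ~P = T -> T = T
~Q = ~T = F
(Q -> ~P) nor ~Q = T nor F = F
((Q -> ~P) nor ~Q) <-> P = F <-> F = T
So (A) is true.

(B): Formalization: ((Q nor P) -> ((~P xor Q) & Q)) | P

Q nor P = T nor F = F
~P = ~F = T
~P xor Q = T xor T = F
(~P xor Q) & Q = F & T = F
(Q nor P) -> ((~P xor Q) & Q) = F -> F = T
((Q nor P) -> ((~P xor Q) & Q)) | P = T | F = T
Thus (B) is true.

(C): This is (Q | ((P & Q) & Q)) -> Q.

P & Q = F & T = F
(P & Q) & Q = F & T = F
Q | ((P & Q) & Q) = T | F = T
(Q | ((P & Q) & Q)) -> Q = T -> T = T
Thus (C) is true.

3 of the 3 statements are true.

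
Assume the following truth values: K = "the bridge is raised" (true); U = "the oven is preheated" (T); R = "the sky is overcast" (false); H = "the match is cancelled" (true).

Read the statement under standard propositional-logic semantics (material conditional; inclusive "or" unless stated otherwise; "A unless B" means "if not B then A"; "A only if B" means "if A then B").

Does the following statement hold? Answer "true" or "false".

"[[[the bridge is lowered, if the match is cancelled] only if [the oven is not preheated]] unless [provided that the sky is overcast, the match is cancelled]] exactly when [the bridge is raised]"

true

Formalization: (((H → ¬K) → ¬U) ∨ (R → H)) ↔ K

¬K = ¬T = F
H → ¬K = T → F = F
¬U = ¬T = F
(H → ¬K) → ¬U = F → F = T
R → H = F → T = T
((H → ¬K) → ¬U) ∨ (R → H) = T ∨ T = T
(((H → ¬K) → ¬U) ∨ (R → H)) ↔ K = T ↔ T = T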